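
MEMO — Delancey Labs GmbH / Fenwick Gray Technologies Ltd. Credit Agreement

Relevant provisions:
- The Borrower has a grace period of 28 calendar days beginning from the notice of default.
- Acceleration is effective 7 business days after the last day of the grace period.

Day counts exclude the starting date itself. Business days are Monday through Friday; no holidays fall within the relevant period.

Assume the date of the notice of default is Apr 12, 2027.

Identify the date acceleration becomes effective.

The last day of the grace period: 28 calendar days after Apr 12, 2027 is May 10, 2027.
The date acceleration becomes effective: counting 7 business days from Monday, May 10, 2027 (May 11, May 12, May 13, May 14, May 17, May 18, May 19, skipping weekends) reaches Wednesday, May 19, 2027.

May 19, 2027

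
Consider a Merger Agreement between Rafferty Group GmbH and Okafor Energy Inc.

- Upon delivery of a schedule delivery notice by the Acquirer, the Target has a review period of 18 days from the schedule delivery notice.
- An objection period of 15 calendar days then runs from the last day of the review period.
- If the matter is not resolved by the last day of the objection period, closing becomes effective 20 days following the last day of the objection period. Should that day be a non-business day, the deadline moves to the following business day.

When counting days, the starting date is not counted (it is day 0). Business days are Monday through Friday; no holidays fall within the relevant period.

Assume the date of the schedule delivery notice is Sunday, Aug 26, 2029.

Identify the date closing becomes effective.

Oct 18, 2029

The last day of the review period: 18 calendar days after Aug 26, 2029 is Sep 13, 2029.
The last day of the objection period: 15 calendar days after Sep 13, 2029 is Sep 28, 2029.
The date closing becomes effective: Sep 28, 2029 + 20 days = Oct 18, 2029. Oct 18, 2029 is a Thursday, so no roll-forward applies.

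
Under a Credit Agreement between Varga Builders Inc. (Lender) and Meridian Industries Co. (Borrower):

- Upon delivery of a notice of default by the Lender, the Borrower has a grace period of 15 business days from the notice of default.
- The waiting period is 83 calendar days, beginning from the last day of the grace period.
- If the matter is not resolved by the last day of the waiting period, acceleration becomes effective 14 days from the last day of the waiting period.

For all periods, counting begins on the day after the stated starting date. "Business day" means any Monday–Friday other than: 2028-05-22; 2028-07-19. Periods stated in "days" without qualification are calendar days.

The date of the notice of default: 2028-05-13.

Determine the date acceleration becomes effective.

The last day of the grace period: counting 15 business days from Saturday, 2028-05-13 (May 15, May 16, May 17, May 18, …, Jun 1, Jun 2, Jun 5, skipping weekends and the listed holiday on May 22) reaches Monday, 2028-06-05.
Adding 83 calendar days to 2028-06-05 gives 2028-08-27, which is the last day of the waiting period.
The date acceleration becomes effective: 14 calendar days after 2028-08-27 is 2028-09-10.

2028-09-10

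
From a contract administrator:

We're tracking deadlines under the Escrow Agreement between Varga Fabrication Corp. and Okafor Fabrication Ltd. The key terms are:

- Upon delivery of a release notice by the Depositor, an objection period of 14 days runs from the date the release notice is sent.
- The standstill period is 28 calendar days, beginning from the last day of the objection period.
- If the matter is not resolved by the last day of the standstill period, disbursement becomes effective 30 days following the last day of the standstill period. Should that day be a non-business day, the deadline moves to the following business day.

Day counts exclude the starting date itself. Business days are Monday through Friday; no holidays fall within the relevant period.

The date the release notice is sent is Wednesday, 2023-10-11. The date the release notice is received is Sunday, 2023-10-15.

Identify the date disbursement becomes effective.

The last day of the objection period: 14 calendar days after 2023-10-11 is 2023-10-25.
The last day of the standstill period: 2023-10-25 + 28 days = 2023-11-22.
Adding 30 calendar days to 2023-11-22 gives 2023-12-22, which is the date disbursement becomes effective. 2023-12-22 is a Friday, so no roll-forward applies.

2023-12-22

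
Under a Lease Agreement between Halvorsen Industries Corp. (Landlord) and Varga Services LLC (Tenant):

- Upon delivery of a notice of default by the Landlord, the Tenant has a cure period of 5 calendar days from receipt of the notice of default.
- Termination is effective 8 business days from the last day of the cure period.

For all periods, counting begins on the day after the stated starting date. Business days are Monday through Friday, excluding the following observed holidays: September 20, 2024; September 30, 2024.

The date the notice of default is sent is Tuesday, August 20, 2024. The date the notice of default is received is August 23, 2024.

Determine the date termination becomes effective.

Adding 5 calendar days to August 23, 2024 gives August 28, 2024, which is the last day of the cure period.
From Wednesday, August 28, 2024, 8 business days (Aug 29, Aug 30, Sep 2, Sep 3, Sep 4, Sep 5, Sep 6, Sep 9, skipping weekends) brings us to Monday, September 9, 2024, which is the date termination becomes effective.

September 9, 2024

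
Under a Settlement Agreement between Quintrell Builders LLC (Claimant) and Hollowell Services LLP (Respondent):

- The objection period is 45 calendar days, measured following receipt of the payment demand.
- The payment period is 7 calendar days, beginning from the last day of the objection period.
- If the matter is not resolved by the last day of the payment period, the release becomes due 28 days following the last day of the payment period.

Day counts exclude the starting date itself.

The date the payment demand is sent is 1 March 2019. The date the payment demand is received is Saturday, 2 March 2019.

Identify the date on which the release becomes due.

21 May 2019

The last day of the objection period: 45 calendar days after 2 March 2019 is 16 April 2019.
The last day of the payment period: 7 calendar days after 16 April 2019 is 23 April 2019.
The date on which the release becomes due: 23 April 2019 + 28 days = 21 May 2019.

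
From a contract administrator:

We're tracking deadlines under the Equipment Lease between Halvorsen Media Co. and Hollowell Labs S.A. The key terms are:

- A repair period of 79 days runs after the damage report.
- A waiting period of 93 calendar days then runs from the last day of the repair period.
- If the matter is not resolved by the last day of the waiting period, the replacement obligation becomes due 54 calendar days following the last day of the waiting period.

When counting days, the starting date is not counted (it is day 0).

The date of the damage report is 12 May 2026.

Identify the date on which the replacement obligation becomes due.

24 December 2026

Adding 79 calendar days to 12 May 2026 gives 30 July 2026, which is the last day of the repair period.
Adding 93 calendar days to 30 July 2026 gives 31 October 2026, which is the last day of the waiting period.
The date on which the replacement obligation becomes due: 31 October 2026 + 54 days = 24 December 2026.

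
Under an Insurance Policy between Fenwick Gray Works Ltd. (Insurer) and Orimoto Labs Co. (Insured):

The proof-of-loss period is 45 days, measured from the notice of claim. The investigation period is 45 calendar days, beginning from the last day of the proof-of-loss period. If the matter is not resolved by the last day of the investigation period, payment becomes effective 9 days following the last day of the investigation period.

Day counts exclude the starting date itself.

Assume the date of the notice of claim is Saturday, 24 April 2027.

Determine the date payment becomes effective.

Adding 45 calendar days to 24 April 2027 gives 8 June 2027, which is the last day of the proof-of-loss period.
The last day of the investigation period: 8 June 2027 + 45 days = 23 July 2027.
Adding 9 calendar days to 23 July 2027 gives 1 August 2027, which is the date payment becomes effective.

1 August 2027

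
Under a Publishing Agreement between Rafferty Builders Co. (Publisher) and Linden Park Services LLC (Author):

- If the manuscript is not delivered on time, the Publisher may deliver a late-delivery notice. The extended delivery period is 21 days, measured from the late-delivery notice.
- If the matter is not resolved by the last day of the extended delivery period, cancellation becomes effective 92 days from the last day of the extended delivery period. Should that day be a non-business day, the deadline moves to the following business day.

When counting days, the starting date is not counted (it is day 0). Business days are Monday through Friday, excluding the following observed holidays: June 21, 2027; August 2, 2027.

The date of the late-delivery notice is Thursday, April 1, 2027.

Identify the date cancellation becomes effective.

July 23, 2027

The last day of the extended delivery period: 21 calendar days after April 1, 2027 is April 22, 2027.
The date cancellation becomes effective: April 22, 2027 + 92 days = July 23, 2027. July 23, 2027 is a Friday and is not a listed holiday, so no roll-forward applies.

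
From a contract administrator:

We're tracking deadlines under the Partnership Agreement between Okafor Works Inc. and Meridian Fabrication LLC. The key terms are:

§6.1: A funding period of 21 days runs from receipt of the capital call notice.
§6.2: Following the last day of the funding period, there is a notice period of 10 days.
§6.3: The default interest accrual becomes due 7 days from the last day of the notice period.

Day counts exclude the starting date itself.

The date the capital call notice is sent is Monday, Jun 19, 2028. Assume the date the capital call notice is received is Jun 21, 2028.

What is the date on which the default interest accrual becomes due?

Adding 21 calendar days to Jun 21, 2028 gives Jul 12, 2028, which is the last day of the funding period.
The last day of the notice period: 10 calendar days after Jul 12, 2028 is Jul 22, 2028.
The date on which the default interest accrual becomes due: 7 calendar days after Jul 22, 2028 is Jul 29, 2028.

Jul 29, 2028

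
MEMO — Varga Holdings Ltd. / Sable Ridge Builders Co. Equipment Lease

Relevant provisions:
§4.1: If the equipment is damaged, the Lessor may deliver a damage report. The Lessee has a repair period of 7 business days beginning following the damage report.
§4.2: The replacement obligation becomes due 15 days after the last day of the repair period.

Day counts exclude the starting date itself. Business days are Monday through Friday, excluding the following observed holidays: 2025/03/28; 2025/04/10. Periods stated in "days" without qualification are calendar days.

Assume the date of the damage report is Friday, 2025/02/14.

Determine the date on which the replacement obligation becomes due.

2025/03/12

From Friday, 2025/02/14, 7 business days (Feb 17, Feb 18, Feb 19, Feb 20, Feb 21, Feb 24, Feb 25, skipping weekends) brings us to Tuesday, 2025/02/25, which is the last day of the repair period.
The date on which the replacement obligation becomes due: 2025/02/25 + 15 days = 2025/03/12.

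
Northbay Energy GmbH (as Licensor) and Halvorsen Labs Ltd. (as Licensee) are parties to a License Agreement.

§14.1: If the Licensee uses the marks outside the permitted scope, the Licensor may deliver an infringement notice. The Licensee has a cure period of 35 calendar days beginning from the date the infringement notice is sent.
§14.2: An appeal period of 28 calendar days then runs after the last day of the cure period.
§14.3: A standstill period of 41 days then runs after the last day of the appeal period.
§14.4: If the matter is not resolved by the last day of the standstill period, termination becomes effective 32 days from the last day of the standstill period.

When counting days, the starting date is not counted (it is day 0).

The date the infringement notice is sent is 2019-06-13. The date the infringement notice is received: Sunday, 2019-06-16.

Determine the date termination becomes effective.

2019-10-27

The last day of the cure period: 35 calendar days after 2019-06-13 is 2019-07-18.
The last day of the appeal period: 28 calendar days after 2019-07-18 is 2019-08-15.
Adding 41 calendar days to 2019-08-15 gives 2019-09-25, which is the last day of the standstill period.
The date termination becomes effective: 2019-09-25 + 32 days = 2019-10-27.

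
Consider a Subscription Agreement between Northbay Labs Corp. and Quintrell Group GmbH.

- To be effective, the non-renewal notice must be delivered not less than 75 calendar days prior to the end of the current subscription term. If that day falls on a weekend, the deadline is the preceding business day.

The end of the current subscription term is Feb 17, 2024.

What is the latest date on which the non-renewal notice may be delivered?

Counting back 75 calendar days from Feb 17, 2024 gives Dec 4, 2023. That is a Monday, so no adjustment is needed.

Dec 4, 2023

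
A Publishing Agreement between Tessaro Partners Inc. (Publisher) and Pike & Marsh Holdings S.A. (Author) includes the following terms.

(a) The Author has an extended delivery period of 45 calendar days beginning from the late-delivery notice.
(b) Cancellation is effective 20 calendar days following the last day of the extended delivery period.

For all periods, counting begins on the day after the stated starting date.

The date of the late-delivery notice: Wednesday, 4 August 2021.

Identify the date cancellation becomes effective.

Adding 45 calendar days to 4 August 2021 gives 18 September 2021, which is the last day of the extended delivery period.
Adding 20 calendar days to 18 September 2021 gives 8 October 2021, which is the date cancellation becomes effective.

8 October 2021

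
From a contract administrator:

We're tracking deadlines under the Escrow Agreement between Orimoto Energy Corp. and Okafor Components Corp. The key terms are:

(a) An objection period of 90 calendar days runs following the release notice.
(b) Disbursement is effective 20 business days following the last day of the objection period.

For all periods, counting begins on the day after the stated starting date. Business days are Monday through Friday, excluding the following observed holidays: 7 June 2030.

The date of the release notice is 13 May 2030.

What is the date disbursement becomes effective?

6 September 2030

Adding 90 calendar days to 13 May 2030 gives 11 August 2030, which is the last day of the objection period.
From Sunday, 11 August 2030, 20 business days (Aug 12, Aug 13, Aug 14, Aug 15, …, Sep 4, Sep 5, Sep 6, skipping weekends) brings us to Friday, 6 September 2030, which is the date disbursement becomes effective.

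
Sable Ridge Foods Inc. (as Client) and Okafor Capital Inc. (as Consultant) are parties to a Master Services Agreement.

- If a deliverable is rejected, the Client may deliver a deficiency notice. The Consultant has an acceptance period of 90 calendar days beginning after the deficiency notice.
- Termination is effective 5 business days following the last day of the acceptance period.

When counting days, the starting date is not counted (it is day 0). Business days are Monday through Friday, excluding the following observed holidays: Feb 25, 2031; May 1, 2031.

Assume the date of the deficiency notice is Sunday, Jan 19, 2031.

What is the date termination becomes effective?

Apr 25, 2031

Adding 90 calendar days to Jan 19, 2031 gives Apr 19, 2031, which is the last day of the acceptance period.
From Saturday, Apr 19, 2031, 5 business days (Apr 21, Apr 22, Apr 23, Apr 24, Apr 25, skipping weekends) brings us to Friday, Apr 25, 2031, which is the date termination becomes effective.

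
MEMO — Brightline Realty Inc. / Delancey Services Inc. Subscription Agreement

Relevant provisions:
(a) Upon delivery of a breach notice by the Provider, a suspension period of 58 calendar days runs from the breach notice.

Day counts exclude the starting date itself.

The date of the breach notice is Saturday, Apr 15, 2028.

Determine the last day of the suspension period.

Jun 12, 2028

The last day of the suspension period: Apr 15, 2028 + 58 days = Jun 12, 2028.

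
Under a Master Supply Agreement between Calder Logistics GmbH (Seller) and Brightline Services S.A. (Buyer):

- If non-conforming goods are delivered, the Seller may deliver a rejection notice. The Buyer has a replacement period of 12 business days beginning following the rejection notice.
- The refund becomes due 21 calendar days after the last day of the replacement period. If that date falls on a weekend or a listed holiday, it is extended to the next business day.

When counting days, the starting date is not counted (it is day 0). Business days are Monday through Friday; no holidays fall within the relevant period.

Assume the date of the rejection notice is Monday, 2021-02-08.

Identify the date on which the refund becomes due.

2021-03-17

The last day of the replacement period: 12 business days after Monday, 2021-02-08, skipping weekends — Feb 9, Feb 10, Feb 11, Feb 12, …, Feb 22, Feb 23, Feb 24 — lands on Wednesday, 2021-02-24.
The date on which the refund becomes due: 21 calendar days after 2021-02-24 is 2021-03-17. 2021-03-17 is a Wednesday, so no roll-forward applies.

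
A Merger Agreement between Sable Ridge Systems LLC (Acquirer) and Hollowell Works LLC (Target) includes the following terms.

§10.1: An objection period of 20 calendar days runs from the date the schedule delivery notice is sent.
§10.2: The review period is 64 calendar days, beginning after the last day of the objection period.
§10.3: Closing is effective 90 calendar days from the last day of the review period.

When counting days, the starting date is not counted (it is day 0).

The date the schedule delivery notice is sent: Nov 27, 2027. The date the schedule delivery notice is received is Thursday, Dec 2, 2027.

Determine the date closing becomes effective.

May 19, 2028

The last day of the objection period: Nov 27, 2027 + 20 days = Dec 17, 2027.
The last day of the review period: 64 calendar days after Dec 17, 2027 is Feb 19, 2028.
The date closing becomes effective: Feb 19, 2028 + 90 days = May 19, 2028.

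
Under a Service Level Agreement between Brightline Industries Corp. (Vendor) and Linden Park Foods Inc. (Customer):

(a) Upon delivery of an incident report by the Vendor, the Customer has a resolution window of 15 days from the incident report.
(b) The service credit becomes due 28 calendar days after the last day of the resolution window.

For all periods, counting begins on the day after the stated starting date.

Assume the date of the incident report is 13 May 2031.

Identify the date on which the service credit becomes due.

25 June 2031

Adding 15 calendar days to 13 May 2031 gives 28 May 2031, which is the last day of the resolution window.
Adding 28 calendar days to 28 May 2031 gives 25 June 2031, which is the date on which the service credit becomes due.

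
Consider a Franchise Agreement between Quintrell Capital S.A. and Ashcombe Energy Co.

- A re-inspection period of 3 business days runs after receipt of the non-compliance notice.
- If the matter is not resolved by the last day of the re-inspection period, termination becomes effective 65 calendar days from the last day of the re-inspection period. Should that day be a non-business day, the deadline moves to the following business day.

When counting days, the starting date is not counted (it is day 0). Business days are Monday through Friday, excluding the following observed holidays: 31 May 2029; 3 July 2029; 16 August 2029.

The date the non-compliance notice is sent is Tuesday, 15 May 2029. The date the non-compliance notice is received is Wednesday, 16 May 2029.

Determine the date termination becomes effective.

25 July 2029

The last day of the re-inspection period: counting 3 business days from Wednesday, 16 May 2029 (May 17, May 18, May 21, skipping weekends) reaches Monday, 21 May 2029.
The date termination becomes effective: 21 May 2029 + 65 days = 25 July 2029. 25 July 2029 is a Wednesday and is not a listed holiday, so no roll-forward applies.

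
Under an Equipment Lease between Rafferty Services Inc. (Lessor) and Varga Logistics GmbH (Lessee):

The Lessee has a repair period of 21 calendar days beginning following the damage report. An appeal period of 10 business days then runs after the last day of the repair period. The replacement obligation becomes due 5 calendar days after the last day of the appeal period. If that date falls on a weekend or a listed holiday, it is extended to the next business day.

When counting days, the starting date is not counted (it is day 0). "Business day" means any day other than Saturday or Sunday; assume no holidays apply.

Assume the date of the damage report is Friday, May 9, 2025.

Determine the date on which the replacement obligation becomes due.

Jun 18, 2025

The last day of the repair period: May 9, 2025 + 21 days = May 30, 2025.
The last day of the appeal period: counting 10 business days from Friday, May 30, 2025 (Jun 2, Jun 3, Jun 4, Jun 5, Jun 6, Jun 9, Jun 10, Jun 11, Jun 12, Jun 13, skipping weekends) reaches Friday, Jun 13, 2025.
The date on which the replacement obligation becomes due: 5 calendar days after Jun 13, 2025 is Jun 18, 2025. Jun 18, 2025 is a Wednesday, so no roll-forward applies.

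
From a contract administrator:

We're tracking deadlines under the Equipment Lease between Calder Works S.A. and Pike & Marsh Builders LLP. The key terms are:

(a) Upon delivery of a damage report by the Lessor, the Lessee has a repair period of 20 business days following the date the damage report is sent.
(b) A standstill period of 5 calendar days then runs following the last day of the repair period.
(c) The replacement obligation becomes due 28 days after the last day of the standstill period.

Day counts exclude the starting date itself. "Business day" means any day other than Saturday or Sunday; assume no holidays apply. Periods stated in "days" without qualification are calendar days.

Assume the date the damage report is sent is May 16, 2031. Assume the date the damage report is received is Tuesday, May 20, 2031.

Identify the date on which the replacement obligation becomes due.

From Friday, May 16, 2031, 20 business days (May 19, May 20, May 21, May 22, …, Jun 11, Jun 12, Jun 13, skipping weekends) brings us to Friday, Jun 13, 2031, which is the last day of the repair period.
The last day of the standstill period: 5 calendar days after Jun 13, 2031 is Jun 18, 2031.
The date on which the replacement obligation becomes due: 28 calendar days after Jun 18, 2031 is Jul 16, 2031.

Jul 16, 2031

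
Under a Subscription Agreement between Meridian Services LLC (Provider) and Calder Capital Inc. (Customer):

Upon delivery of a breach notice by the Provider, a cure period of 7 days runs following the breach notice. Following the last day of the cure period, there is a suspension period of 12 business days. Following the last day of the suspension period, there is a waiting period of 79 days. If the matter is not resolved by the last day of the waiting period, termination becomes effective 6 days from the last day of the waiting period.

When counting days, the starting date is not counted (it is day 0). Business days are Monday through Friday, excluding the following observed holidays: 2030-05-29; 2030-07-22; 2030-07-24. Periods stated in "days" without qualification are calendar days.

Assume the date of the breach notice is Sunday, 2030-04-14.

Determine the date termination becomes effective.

The last day of the cure period: 7 calendar days after 2030-04-14 is 2030-04-21.
The last day of the suspension period: 12 business days after Sunday, 2030-04-21, skipping weekends — Apr 22, Apr 23, Apr 24, Apr 25, …, May 3, May 6, May 7 — lands on Tuesday, 2030-05-07.
The last day of the waiting period: 2030-05-07 + 79 days = 2030-07-25.
The date termination becomes effective: 6 calendar days after 2030-07-25 is 2030-07-31.

2030-07-31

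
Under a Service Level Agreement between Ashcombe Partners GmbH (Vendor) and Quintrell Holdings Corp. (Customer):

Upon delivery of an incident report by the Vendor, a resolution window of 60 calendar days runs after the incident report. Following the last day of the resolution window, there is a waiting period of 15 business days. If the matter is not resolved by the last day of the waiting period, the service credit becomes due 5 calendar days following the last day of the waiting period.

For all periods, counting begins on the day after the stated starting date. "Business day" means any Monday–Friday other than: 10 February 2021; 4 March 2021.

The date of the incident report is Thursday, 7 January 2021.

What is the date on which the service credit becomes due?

The last day of the resolution window: 60 calendar days after 7 January 2021 is 8 March 2021.
From Monday, 8 March 2021, 15 business days (Mar 9, Mar 10, Mar 11, Mar 12, …, Mar 25, Mar 26, Mar 29, skipping weekends) brings us to Monday, 29 March 2021, which is the last day of the waiting period.
Adding 5 calendar days to 29 March 2021 gives 3 April 2021, which is the date on which the service credit becomes due.

3 April 2021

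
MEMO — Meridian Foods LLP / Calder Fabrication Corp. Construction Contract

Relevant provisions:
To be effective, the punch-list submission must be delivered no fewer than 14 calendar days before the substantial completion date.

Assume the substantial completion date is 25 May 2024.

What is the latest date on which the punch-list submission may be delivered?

11 May 2024

25 May 2024 minus 14 days is 11 May 2024.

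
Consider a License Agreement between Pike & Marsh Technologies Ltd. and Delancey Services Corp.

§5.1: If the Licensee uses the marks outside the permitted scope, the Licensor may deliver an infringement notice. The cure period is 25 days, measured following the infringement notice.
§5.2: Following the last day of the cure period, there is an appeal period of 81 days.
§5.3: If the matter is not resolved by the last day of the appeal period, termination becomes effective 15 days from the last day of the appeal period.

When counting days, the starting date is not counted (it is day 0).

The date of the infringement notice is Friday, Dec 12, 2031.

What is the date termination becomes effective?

Apr 11, 2032

The last day of the cure period: Dec 12, 2031 + 25 days = Jan 6, 2032.
The last day of the appeal period: 81 calendar days after Jan 6, 2032 is Mar 27, 2032.
The date termination becomes effective: 15 calendar days after Mar 27, 2032 is Apr 11, 2032.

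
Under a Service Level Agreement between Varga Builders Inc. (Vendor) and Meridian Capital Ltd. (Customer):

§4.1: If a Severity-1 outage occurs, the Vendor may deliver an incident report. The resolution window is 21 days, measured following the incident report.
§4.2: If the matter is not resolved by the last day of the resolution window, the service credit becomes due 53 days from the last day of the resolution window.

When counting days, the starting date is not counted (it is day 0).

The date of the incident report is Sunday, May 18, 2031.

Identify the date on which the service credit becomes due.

July 31, 2031

Adding 21 calendar days to May 18, 2031 gives June 8, 2031, which is the last day of the resolution window.
Adding 53 calendar days to June 8, 2031 gives July 31, 2031, which is the date on which the service credit becomes due.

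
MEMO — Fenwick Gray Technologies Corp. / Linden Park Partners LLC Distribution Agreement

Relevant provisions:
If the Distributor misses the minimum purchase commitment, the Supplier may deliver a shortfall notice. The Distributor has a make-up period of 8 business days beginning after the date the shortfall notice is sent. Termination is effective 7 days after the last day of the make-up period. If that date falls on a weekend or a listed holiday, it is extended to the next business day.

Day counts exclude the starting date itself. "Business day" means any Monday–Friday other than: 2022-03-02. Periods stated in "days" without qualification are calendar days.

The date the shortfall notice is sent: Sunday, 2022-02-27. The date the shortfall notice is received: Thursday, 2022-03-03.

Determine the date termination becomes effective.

2022-03-17

From Sunday, 2022-02-27, 8 business days (Feb 28, Mar 1, Mar 3, Mar 4, Mar 7, Mar 8, Mar 9, Mar 10, skipping weekends and the listed holiday on Mar 2) brings us to Thursday, 2022-03-10, which is the last day of the make-up period.
The date termination becomes effective: 2022-03-10 + 7 days = 2022-03-17. 2022-03-17 is a Thursday and is not a listed holiday, so no roll-forward applies.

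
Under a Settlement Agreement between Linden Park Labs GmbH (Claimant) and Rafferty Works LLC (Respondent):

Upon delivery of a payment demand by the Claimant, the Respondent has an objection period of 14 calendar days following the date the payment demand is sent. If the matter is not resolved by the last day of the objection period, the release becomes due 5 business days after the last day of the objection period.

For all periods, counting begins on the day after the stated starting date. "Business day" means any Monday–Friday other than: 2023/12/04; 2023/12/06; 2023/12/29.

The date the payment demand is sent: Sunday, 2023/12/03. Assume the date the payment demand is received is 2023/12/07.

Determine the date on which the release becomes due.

Adding 14 calendar days to 2023/12/03 gives 2023/12/17, which is the last day of the objection period.
The date on which the release becomes due: counting 5 business days from Sunday, 2023/12/17 (Dec 18, Dec 19, Dec 20, Dec 21, Dec 22, skipping weekends) reaches Friday, 2023/12/22.

2023/12/22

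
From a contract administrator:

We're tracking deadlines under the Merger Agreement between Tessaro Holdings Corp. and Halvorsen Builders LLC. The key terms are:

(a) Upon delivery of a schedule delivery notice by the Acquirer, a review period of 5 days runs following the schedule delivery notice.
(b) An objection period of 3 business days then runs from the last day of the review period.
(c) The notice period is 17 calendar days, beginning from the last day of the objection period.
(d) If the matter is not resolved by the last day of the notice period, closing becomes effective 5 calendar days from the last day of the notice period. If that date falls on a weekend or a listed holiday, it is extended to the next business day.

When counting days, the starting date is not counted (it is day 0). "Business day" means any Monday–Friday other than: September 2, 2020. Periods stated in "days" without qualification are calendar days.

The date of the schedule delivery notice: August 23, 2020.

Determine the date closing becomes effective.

Adding 5 calendar days to August 23, 2020 gives August 28, 2020, which is the last day of the review period.
The last day of the objection period: counting 3 business days from Friday, August 28, 2020 (Aug 31, Sep 1, Sep 3, skipping weekends and the listed holiday on Sep 2) reaches Thursday, September 3, 2020.
The last day of the notice period: 17 calendar days after September 3, 2020 is September 20, 2020.
The date closing becomes effective: September 20, 2020 + 5 days = September 25, 2020. September 25, 2020 is a Friday and is not a listed holiday, so no roll-forward applies.

September 25, 2020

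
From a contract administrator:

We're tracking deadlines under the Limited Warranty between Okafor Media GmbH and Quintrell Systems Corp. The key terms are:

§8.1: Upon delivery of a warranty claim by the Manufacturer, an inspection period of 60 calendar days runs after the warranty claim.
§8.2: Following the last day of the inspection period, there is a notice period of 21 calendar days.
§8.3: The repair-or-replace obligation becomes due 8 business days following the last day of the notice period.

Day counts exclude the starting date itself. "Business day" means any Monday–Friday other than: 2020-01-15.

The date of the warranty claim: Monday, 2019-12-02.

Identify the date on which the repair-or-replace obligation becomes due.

2020-03-04

Adding 60 calendar days to 2019-12-02 gives 2020-01-31, which is the last day of the inspection period.
The last day of the notice period: 21 calendar days after 2020-01-31 is 2020-02-21.
The date on which the repair-or-replace obligation becomes due: 8 business days after Friday, 2020-02-21, skipping weekends — Feb 24, Feb 25, Feb 26, Feb 27, Feb 28, Mar 2, Mar 3, Mar 4 — lands on Wednesday, 2020-03-04.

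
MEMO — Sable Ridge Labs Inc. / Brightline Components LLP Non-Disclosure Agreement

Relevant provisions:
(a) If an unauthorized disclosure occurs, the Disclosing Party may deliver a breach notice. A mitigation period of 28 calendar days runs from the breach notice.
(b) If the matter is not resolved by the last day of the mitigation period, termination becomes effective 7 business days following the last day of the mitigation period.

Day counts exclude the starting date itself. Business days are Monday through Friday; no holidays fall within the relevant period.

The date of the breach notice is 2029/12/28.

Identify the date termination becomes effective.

2030/02/05

The last day of the mitigation period: 28 calendar days after 2029/12/28 is 2030/01/25.
From Friday, 2030/01/25, 7 business days (Jan 28, Jan 29, Jan 30, Jan 31, Feb 1, Feb 4, Feb 5, skipping weekends) brings us to Tuesday, 2030/02/05, which is the date termination becomes effective.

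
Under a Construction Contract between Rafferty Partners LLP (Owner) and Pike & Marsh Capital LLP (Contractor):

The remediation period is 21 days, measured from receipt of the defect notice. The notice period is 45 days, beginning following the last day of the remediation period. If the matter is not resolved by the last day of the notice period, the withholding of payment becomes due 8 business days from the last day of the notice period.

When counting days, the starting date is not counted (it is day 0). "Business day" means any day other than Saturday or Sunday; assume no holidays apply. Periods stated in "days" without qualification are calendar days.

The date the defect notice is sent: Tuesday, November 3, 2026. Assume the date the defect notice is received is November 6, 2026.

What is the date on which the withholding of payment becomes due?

January 21, 2027

Adding 21 calendar days to November 6, 2026 gives November 27, 2026, which is the last day of the remediation period.
Adding 45 calendar days to November 27, 2026 gives January 11, 2027, which is the last day of the notice period.
The date on which the withholding of payment becomes due: counting 8 business days from Monday, January 11, 2027 (Jan 12, Jan 13, Jan 14, Jan 15, Jan 18, Jan 19, Jan 20, Jan 21, skipping weekends) reaches Thursday, January 21, 2027.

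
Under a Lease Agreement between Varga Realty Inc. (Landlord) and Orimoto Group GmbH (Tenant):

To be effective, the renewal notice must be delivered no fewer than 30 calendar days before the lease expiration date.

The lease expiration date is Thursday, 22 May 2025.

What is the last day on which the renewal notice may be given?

Counting back 30 calendar days from 22 May 2025 gives 22 April 2025.

22 April 2025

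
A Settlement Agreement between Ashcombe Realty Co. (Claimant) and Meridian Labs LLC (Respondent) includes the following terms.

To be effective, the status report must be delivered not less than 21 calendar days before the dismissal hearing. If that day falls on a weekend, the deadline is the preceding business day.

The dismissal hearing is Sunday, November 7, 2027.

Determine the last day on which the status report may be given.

Counting back 21 calendar days from November 7, 2027 gives October 17, 2027. That is a Sunday, so the deadline moves back to Friday, October 15, 2027.

October 15, 2027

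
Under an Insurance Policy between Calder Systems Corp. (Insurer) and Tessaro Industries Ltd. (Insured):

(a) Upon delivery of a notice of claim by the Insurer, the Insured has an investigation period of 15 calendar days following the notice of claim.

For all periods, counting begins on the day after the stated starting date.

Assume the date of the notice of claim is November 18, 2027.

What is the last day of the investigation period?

December 3, 2027

Adding 15 calendar days to November 18, 2027 gives December 3, 2027, which is the last day of the investigation period.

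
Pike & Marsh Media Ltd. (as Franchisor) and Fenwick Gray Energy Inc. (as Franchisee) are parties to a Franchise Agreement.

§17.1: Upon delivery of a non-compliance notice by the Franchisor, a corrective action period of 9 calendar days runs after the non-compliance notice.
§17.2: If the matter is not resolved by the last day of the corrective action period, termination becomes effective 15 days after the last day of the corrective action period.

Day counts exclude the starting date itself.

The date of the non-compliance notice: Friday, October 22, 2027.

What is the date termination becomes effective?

November 15, 2027

The last day of the corrective action period: 9 calendar days after October 22, 2027 is October 31, 2027.
Adding 15 calendar days to October 31, 2027 gives November 15, 2027, which is the date termination becomes effective.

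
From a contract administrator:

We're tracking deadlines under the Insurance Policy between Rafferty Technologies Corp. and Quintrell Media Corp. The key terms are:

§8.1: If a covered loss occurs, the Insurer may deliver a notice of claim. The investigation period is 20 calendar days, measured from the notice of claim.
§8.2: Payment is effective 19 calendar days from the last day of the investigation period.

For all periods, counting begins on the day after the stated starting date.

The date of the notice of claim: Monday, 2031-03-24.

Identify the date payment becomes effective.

2031-05-02

Adding 20 calendar days to 2031-03-24 gives 2031-04-13, which is the last day of the investigation period.
The date payment becomes effective: 2031-04-13 + 19 days = 2031-05-02.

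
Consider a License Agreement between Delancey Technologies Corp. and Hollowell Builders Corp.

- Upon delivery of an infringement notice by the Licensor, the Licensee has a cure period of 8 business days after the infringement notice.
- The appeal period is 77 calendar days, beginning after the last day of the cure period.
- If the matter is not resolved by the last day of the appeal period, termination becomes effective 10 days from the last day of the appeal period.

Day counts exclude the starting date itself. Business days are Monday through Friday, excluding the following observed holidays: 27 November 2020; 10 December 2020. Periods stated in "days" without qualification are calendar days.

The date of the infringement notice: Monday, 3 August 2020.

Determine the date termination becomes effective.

8 November 2020

The last day of the cure period: counting 8 business days from Monday, 3 August 2020 (Aug 4, Aug 5, Aug 6, Aug 7, Aug 10, Aug 11, Aug 12, Aug 13, skipping weekends) reaches Thursday, 13 August 2020.
Adding 77 calendar days to 13 August 2020 gives 29 October 2020, which is the last day of the appeal period.
The date termination becomes effective: 29 October 2020 + 10 days = 8 November 2020.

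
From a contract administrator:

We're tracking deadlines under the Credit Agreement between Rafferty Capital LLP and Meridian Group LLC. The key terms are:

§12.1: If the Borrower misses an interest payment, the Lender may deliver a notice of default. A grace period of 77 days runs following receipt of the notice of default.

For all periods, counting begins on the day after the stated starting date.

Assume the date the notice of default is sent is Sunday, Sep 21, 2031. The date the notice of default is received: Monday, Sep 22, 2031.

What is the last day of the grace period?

The last day of the grace period: 77 calendar days after Sep 22, 2031 is Dec 8, 2031.

Dec 8, 2031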